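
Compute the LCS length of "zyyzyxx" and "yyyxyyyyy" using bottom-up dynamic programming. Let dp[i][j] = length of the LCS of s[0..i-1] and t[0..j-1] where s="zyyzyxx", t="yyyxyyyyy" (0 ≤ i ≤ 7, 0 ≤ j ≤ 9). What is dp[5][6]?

3

   ''  y  y  y  x  y  y  y  y  y
''  0  0  0  0  0  0  0  0  0  0
 z  0  0  0  0  0  0  0  0  0  0
 y  0  1  1  1  1  1  1  1  1  1
 y  0  1  2  2  2  2  2  2  2  2
 z  0  1  2  2  2  2  2  2  2  2
 y  0  1  2  3  3  3  3  3  3  3
 x  0  1  2  3  4  4  4  4  4  4
 x  0  1  2  3  4  4  4  4  4  4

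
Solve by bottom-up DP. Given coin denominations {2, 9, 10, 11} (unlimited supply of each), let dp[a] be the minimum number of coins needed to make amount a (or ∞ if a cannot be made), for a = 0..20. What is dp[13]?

2

 a  0  1  2  3  4  5  6  7  8  9 10 11 12 13 14 15 16 17 18 19 20
dp  0  -  1  -  2  -  3  -  4  1  1  1  2  2  3  3  4  4  2  2  2
(- denotes ∞ / unreachable)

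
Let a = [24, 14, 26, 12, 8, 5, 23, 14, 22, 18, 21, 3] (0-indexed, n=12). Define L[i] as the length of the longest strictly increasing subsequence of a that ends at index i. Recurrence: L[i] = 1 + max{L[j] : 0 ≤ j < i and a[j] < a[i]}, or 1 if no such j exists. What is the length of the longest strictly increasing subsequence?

4

   i    0    1    2    3    4    5    6    7    8    9   10   11
a[i]   24   14   26   12    8    5   23   14   22   18   21    3
L[i]    1    1    2    1    1    1    2    2    3    3    4    1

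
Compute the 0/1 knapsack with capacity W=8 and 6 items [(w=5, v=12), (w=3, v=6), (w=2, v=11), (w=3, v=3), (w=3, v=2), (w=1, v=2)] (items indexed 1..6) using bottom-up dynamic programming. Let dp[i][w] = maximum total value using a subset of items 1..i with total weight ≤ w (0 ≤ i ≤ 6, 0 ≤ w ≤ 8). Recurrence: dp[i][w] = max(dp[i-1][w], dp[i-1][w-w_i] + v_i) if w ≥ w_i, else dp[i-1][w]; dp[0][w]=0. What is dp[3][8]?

i\w   0   1   2   3   4   5   6   7   8
  0   0   0   0   0   0   0   0   0   0
  1   0   0   0   0   0  12  12  12  12
  2   0   0   0   6   6  12  12  12  18
  3   0   0  11  11  11  17  17  23  23
  4   0   0  11  11  11  17  17  23  23
  5   0   0  11  11  11  17  17  23  23
  6   0   2  11  13  13  17  19  23  25

23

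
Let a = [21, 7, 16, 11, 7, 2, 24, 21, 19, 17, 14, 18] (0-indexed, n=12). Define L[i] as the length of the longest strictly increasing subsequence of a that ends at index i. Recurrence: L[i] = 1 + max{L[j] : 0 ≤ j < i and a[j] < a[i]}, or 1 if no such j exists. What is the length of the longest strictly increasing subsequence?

4

   i    0    1    2    3    4    5    6    7    8    9   10   11
a[i]   21    7   16   11    7    2   24   21   19   17   14   18
L[i]    1    1    2    2    1    1    3    3    3    3    3    4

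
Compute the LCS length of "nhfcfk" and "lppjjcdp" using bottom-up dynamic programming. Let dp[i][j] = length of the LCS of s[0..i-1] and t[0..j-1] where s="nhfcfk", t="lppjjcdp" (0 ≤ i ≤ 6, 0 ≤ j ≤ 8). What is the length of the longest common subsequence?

1

   ''  l  p  p  j  j  c  d  p
''  0  0  0  0  0  0  0  0  0
 n  0  0  0  0  0  0  0  0  0
 h  0  0  0  0  0  0  0  0  0
 f  0  0  0  0  0  0  0  0  0
 c  0  0  0  0  0  0  1  1  1
 f  0  0  0  0  0  0  1  1  1
 k  0  0  0  0  0  0  1  1  1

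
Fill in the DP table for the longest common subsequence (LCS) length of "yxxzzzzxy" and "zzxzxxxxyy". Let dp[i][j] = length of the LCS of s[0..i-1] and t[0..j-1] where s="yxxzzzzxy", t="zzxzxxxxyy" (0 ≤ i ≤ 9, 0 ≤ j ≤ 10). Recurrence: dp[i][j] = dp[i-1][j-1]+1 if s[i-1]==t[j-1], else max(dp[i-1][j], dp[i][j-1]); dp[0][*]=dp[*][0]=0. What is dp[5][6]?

   ''  z  z  x  z  x  x  x  x  y  y
''  0  0  0  0  0  0  0  0  0  0  0
 y  0  0  0  0  0  0  0  0  0  1  1
 x  0  0  0  1  1  1  1  1  1  1  1
 x  0  0  0  1  1  2  2  2  2  2  2
 z  0  1  1  1  2  2  2  2  2  2  2
 z  0  1  2  2  2  2  2  2  2  2  2
 z  0  1  2  2  3  3  3  3  3  3  3
 z  0  1  2  2  3  3  3  3  3  3  3
 x  0  1  2  3  3  4  4  4  4  4  4
 y  0  1  2  3  3  4  4  4  4  5  5

2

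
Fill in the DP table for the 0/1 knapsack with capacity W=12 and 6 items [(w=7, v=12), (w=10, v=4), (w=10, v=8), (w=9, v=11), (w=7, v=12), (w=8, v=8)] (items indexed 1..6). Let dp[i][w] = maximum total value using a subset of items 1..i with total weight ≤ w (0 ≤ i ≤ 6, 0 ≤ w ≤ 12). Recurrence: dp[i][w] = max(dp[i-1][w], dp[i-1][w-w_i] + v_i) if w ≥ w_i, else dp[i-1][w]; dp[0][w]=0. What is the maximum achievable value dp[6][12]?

12

i\w   0   1   2   3   4   5   6   7   8   9  10  11  12
  0   0   0   0   0   0   0   0   0   0   0   0   0   0
  1   0   0   0   0   0   0   0  12  12  12  12  12  12
  2   0   0   0   0   0   0   0  12  12  12  12  12  12
  3   0   0   0   0   0   0   0  12  12  12  12  12  12
  4   0   0   0   0   0   0   0  12  12  12  12  12  12
  5   0   0   0   0   0   0   0  12  12  12  12  12  12
  6   0   0   0   0   0   0   0  12  12  12  12  12  12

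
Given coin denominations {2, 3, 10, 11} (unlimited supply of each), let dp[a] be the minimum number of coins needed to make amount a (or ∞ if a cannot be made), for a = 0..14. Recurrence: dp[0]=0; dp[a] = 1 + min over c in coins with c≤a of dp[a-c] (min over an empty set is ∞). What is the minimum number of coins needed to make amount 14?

2

 a  0  1  2  3  4  5  6  7  8  9 10 11 12 13 14
dp  0  -  1  1  2  2  2  3  3  3  1  1  2  2  2
(- denotes ∞ / unreachable)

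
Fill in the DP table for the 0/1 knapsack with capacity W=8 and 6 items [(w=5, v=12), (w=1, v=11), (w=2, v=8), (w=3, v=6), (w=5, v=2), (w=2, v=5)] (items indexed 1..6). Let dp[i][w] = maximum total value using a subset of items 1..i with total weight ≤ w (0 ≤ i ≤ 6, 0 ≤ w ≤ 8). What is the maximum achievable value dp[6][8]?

31

i\w   0   1   2   3   4   5   6   7   8
  0   0   0   0   0   0   0   0   0   0
  1   0   0   0   0   0  12  12  12  12
  2   0  11  11  11  11  12  23  23  23
  3   0  11  11  19  19  19  23  23  31
  4   0  11  11  19  19  19  25  25  31
  5   0  11  11  19  19  19  25  25  31
  6   0  11  11  19  19  24  25  25  31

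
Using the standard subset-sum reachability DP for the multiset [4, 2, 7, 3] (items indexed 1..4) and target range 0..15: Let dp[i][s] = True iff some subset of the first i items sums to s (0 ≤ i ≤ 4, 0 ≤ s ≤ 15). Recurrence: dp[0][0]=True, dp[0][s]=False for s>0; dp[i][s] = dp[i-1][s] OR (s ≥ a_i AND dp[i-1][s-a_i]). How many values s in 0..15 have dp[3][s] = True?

8

i\s   0   1   2   3   4   5   6   7   8   9  10  11  12  13  14  15
  0   T   F   F   F   F   F   F   F   F   F   F   F   F   F   F   F
  1   T   F   F   F   T   F   F   F   F   F   F   F   F   F   F   F
  2   T   F   T   F   T   F   T   F   F   F   F   F   F   F   F   F
  3   T   F   T   F   T   F   T   T   F   T   F   T   F   T   F   F
  4   T   F   T   T   T   T   T   T   F   T   T   T   T   T   T   F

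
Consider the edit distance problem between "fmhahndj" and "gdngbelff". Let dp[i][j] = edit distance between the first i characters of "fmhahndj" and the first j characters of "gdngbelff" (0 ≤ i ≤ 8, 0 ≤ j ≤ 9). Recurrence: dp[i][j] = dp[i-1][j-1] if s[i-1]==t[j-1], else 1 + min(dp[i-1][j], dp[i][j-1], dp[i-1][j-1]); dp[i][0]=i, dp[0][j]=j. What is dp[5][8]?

   ''  g  d  n  g  b  e  l  f  f
''  0  1  2  3  4  5  6  7  8  9
 f  1  1  2  3  4  5  6  7  7  8
 m  2  2  2  3  4  5  6  7  8  8
 h  3  3  3  3  4  5  6  7  8  9
 a  4  4  4  4  4  5  6  7  8  9
 h  5  5  5  5  5  5  6  7  8  9
 n  6  6  6  5  6  6  6  7  8  9
 d  7  7  6  6  6  7  7  7  8  9
 j  8  8  7  7  7  7  8  8  8  9

8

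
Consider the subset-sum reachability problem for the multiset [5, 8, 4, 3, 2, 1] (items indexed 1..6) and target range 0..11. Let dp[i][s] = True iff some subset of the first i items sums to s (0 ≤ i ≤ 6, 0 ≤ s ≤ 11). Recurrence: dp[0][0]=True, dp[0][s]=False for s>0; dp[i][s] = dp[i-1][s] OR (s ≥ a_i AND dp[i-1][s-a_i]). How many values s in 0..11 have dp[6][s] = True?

i\s   0   1   2   3   4   5   6   7   8   9  10  11
  0   T   F   F   F   F   F   F   F   F   F   F   F
  1   T   F   F   F   F   T   F   F   F   F   F   F
  2   T   F   F   F   F   T   F   F   T   F   F   F
  3   T   F   F   F   T   T   F   F   T   T   F   F
  4   T   F   F   T   T   T   F   T   T   T   F   T
  5   T   F   T   T   T   T   T   T   T   T   T   T
  6   T   T   T   T   T   T   T   T   T   T   T   T

12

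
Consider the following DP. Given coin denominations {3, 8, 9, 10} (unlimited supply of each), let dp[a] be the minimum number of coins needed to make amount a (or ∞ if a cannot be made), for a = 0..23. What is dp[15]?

 a  0  1  2  3  4  5  6  7  8  9 10 11 12 13 14 15 16 17 18 19 20 21 22 23
dp  0  -  -  1  -  -  2  -  1  1  1  2  2  2  3  3  2  2  2  2  2  3  3  3
(- denotes ∞ / unreachable)

3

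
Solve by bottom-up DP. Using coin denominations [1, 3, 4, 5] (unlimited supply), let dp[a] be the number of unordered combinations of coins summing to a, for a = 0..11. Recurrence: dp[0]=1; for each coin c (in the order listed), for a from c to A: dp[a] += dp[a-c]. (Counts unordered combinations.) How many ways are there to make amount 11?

14

after  coin     0     1     2     3     4     5     6     7     8     9    10    11
          1     1     1     1     1     1     1     1     1     1     1     1     1
          3     1     1     1     2     2     2     3     3     3     4     4     4
          4     1     1     1     2     3     3     4     5     6     7     8     9
          5     1     1     1     2     3     4     5     6     8    10    12    14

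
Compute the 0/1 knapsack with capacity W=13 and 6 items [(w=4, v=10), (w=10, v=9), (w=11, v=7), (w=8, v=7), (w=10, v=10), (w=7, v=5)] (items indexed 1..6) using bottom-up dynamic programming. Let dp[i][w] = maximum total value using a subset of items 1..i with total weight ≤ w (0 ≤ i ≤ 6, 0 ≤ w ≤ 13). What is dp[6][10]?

10

i\w   0   1   2   3   4   5   6   7   8   9  10  11  12  13
  0   0   0   0   0   0   0   0   0   0   0   0   0   0   0
  1   0   0   0   0  10  10  10  10  10  10  10  10  10  10
  2   0   0   0   0  10  10  10  10  10  10  10  10  10  10
  3   0   0   0   0  10  10  10  10  10  10  10  10  10  10
  4   0   0   0   0  10  10  10  10  10  10  10  10  17  17
  5   0   0   0   0  10  10  10  10  10  10  10  10  17  17
  6   0   0   0   0  10  10  10  10  10  10  10  15  17  17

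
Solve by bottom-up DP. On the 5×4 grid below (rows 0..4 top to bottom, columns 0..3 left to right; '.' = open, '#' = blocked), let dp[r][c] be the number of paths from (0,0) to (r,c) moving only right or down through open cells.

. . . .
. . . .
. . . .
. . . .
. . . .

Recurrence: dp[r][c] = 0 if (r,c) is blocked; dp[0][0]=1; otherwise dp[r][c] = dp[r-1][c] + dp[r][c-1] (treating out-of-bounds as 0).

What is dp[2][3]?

r\c   0   1   2   3
  0   1   1   1   1
  1   1   2   3   4
  2   1   3   6  10
  3   1   4  10  20
  4   1   5  15  35

10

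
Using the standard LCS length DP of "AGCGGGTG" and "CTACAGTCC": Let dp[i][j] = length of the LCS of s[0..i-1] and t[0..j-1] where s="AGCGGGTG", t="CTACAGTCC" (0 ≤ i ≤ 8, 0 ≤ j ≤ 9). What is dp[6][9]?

3

   ''  C  T  A  C  A  G  T  C  C
''  0  0  0  0  0  0  0  0  0  0
 A  0  0  0  1  1  1  1  1  1  1
 G  0  0  0  1  1  1  2  2  2  2
 C  0  1  1  1  2  2  2  2  3  3
 G  0  1  1  1  2  2  3  3  3  3
 G  0  1  1  1  2  2  3  3  3  3
 G  0  1  1  1  2  2  3  3  3  3
 T  0  1  2  2  2  2  3  4  4  4
 G  0  1  2  2  2  2  3  4  4  4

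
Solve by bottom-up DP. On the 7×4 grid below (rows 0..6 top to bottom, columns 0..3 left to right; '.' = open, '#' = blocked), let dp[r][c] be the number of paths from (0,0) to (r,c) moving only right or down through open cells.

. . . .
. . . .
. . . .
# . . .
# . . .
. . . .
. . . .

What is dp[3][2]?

9

r\c   0   1   2   3
  0   1   1   1   1
  1   1   2   3   4
  2   1   3   6  10
  3   0   3   9  19
  4   0   3  12  31
  5   0   3  15  46
  6   0   3  18  64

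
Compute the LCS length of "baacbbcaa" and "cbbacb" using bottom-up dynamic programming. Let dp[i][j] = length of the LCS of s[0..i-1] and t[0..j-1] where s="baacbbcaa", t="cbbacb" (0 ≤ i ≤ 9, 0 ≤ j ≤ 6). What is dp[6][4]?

3

   ''  c  b  b  a  c  b
''  0  0  0  0  0  0  0
 b  0  0  1  1  1  1  1
 a  0  0  1  1  2  2  2
 a  0  0  1  1  2  2  2
 c  0  1  1  1  2  3  3
 b  0  1  2  2  2  3  4
 b  0  1  2  3  3  3  4
 c  0  1  2  3  3  4  4
 a  0  1  2  3  4  4  4
 a  0  1  2  3  4  4  4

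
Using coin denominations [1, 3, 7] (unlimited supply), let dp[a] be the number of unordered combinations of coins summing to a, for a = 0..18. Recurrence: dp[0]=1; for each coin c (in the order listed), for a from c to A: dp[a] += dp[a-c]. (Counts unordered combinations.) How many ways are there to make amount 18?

13

after  coin     0     1     2     3     4     5     6     7     8     9    10    11    12    13    14    15    16    17    18
          1     1     1     1     1     1     1     1     1     1     1     1     1     1     1     1     1     1     1     1
          3     1     1     1     2     2     2     3     3     3     4     4     4     5     5     5     6     6     6     7
          7     1     1     1     2     2     2     3     4     4     5     6     6     7     8     9    10    11    12    13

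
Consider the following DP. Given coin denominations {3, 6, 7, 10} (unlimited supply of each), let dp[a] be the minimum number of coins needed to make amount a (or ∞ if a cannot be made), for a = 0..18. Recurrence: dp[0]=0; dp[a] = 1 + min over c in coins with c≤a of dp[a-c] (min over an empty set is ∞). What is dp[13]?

 a  0  1  2  3  4  5  6  7  8  9 10 11 12 13 14 15 16 17 18
dp  0  -  -  1  -  -  1  1  -  2  1  -  2  2  2  3  2  2  3
(- denotes ∞ / unreachable)

2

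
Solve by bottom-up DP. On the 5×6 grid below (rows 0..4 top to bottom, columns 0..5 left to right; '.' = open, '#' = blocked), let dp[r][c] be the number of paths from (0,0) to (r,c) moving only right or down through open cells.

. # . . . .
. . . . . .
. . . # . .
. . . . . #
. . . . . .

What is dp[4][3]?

16

r\c   0   1   2   3   4   5
  0   1   0   0   0   0   0
  1   1   1   1   1   1   1
  2   1   2   3   0   1   2
  3   1   3   6   6   7   0
  4   1   4  10  16  23  23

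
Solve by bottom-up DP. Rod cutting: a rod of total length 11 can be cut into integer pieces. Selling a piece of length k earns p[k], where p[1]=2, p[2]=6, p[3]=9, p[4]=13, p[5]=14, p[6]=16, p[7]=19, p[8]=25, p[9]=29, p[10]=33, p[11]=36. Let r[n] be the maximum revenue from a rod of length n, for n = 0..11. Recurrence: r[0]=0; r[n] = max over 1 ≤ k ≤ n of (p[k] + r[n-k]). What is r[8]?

26

   n    0    1    2    3    4    5    6    7    8    9   10   11
r[n]    0    2    6    9   13   15   19   22   26   29   33   36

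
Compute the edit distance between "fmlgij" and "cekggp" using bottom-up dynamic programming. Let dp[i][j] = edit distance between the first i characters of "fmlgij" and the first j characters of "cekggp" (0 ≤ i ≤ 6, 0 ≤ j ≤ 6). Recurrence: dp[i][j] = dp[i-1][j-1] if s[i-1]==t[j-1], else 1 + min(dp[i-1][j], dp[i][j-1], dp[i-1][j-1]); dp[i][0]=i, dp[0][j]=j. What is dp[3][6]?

6

   ''  c  e  k  g  g  p
''  0  1  2  3  4  5  6
 f  1  1  2  3  4  5  6
 m  2  2  2  3  4  5  6
 l  3  3  3  3  4  5  6
 g  4  4  4  4  3  4  5
 i  5  5  5  5  4  4  5
 j  6  6  6  6  5  5  5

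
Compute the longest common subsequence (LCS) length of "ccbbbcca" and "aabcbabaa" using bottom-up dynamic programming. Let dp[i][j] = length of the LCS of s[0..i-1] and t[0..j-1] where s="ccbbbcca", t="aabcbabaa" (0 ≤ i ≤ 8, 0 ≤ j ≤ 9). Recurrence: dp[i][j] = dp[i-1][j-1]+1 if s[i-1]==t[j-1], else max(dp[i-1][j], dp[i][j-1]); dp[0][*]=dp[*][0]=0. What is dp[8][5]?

   ''  a  a  b  c  b  a  b  a  a
''  0  0  0  0  0  0  0  0  0  0
 c  0  0  0  0  1  1  1  1  1  1
 c  0  0  0  0  1  1  1  1  1  1
 b  0  0  0  1  1  2  2  2  2  2
 b  0  0  0  1  1  2  2  3  3  3
 b  0  0  0  1  1  2  2  3  3  3
 c  0  0  0  1  2  2  2  3  3  3
 c  0  0  0  1  2  2  2  3  3  3
 a  0  1  1  1  2  2  3  3  4  4

2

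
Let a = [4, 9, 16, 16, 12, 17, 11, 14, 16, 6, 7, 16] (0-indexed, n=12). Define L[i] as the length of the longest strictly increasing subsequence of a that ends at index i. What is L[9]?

2

   i    0    1    2    3    4    5    6    7    8    9   10   11
a[i]    4    9   16   16   12   17   11   14   16    6    7   16
L[i]    1    2    3    3    3    4    3    4    5    2    3    5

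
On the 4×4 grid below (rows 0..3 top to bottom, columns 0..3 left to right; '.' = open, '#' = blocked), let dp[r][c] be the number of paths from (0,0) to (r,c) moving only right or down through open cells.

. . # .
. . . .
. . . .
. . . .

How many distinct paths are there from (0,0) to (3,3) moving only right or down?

r\c   0   1   2   3
  0   1   1   0   0
  1   1   2   2   2
  2   1   3   5   7
  3   1   4   9  16

16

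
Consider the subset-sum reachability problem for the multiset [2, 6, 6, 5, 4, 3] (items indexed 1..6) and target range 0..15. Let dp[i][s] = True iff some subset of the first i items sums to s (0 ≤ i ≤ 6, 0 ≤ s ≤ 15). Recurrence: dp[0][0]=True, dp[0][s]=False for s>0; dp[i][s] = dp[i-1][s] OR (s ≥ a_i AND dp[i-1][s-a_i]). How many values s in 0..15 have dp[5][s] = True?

i\s   0   1   2   3   4   5   6   7   8   9  10  11  12  13  14  15
  0   T   F   F   F   F   F   F   F   F   F   F   F   F   F   F   F
  1   T   F   T   F   F   F   F   F   F   F   F   F   F   F   F   F
  2   T   F   T   F   F   F   T   F   T   F   F   F   F   F   F   F
  3   T   F   T   F   F   F   T   F   T   F   F   F   T   F   T   F
  4   T   F   T   F   F   T   T   T   T   F   F   T   T   T   T   F
  5   T   F   T   F   T   T   T   T   T   T   T   T   T   T   T   T
  6   T   F   T   T   T   T   T   T   T   T   T   T   T   T   T   T

14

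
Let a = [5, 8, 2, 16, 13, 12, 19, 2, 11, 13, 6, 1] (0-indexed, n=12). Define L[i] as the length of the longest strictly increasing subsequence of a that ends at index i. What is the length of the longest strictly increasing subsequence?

   i    0    1    2    3    4    5    6    7    8    9   10   11
a[i]    5    8    2   16   13   12   19    2   11   13    6    1
L[i]    1    2    1    3    3    3    4    1    3    4    2    1

4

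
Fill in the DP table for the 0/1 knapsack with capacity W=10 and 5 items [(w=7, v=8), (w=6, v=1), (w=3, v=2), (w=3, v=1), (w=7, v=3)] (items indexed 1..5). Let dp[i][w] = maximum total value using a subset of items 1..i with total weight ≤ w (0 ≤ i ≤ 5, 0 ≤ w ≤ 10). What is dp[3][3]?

i\w   0   1   2   3   4   5   6   7   8   9  10
  0   0   0   0   0   0   0   0   0   0   0   0
  1   0   0   0   0   0   0   0   8   8   8   8
  2   0   0   0   0   0   0   1   8   8   8   8
  3   0   0   0   2   2   2   2   8   8   8  10
  4   0   0   0   2   2   2   3   8   8   8  10
  5   0   0   0   2   2   2   3   8   8   8  10

2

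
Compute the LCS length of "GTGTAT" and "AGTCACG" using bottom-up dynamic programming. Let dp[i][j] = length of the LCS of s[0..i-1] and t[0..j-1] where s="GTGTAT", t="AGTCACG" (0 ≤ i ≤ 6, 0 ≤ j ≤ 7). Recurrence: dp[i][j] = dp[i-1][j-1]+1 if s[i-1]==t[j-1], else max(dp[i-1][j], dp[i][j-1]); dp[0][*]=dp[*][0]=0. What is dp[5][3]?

   ''  A  G  T  C  A  C  G
''  0  0  0  0  0  0  0  0
 G  0  0  1  1  1  1  1  1
 T  0  0  1  2  2  2  2  2
 G  0  0  1  2  2  2  2  3
 T  0  0  1  2  2  2  2  3
 A  0  1  1  2  2  3  3  3
 T  0  1  1  2  2  3  3  3

2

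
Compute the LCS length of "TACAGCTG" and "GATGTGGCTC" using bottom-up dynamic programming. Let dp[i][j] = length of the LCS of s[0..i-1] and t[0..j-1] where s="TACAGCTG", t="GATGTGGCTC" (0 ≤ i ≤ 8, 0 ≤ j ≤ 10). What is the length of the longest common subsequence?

4

   ''  G  A  T  G  T  G  G  C  T  C
''  0  0  0  0  0  0  0  0  0  0  0
 T  0  0  0  1  1  1  1  1  1  1  1
 A  0  0  1  1  1  1  1  1  1  1  1
 C  0  0  1  1  1  1  1  1  2  2  2
 A  0  0  1  1  1  1  1  1  2  2  2
 G  0  1  1  1  2  2  2  2  2  2  2
 C  0  1  1  1  2  2  2  2  3  3  3
 T  0  1  1  2  2  3  3  3  3  4  4
 G  0  1  1  2  3  3  4  4  4  4  4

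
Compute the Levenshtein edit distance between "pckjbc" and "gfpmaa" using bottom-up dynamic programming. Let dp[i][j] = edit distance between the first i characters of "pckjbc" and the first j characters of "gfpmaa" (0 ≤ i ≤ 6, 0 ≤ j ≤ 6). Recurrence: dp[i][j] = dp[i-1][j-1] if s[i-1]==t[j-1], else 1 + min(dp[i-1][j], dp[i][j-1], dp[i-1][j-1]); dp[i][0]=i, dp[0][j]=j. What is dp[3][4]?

4

   ''  g  f  p  m  a  a
''  0  1  2  3  4  5  6
 p  1  1  2  2  3  4  5
 c  2  2  2  3  3  4  5
 k  3  3  3  3  4  4  5
 j  4  4  4  4  4  5  5
 b  5  5  5  5  5  5  6
 c  6  6  6  6  6  6  6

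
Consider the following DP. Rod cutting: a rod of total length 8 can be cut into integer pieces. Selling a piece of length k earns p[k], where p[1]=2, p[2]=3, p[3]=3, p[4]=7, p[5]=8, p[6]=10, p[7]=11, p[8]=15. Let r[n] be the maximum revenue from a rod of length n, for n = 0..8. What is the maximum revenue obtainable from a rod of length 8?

   n    0    1    2    3    4    5    6    7    8
r[n]    0    2    4    6    8   10   12   14   16

16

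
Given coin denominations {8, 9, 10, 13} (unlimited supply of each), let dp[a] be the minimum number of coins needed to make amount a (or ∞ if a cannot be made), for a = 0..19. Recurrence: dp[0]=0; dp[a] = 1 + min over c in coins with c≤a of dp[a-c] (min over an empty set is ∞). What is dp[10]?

1

 a  0  1  2  3  4  5  6  7  8  9 10 11 12 13 14 15 16 17 18 19
dp  0  -  -  -  -  -  -  -  1  1  1  -  -  1  -  -  2  2  2  2
(- denotes ∞ / unreachable)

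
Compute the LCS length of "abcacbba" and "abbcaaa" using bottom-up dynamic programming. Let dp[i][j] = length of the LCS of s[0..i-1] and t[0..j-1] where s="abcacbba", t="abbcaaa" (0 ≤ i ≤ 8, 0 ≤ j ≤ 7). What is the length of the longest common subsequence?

   ''  a  b  b  c  a  a  a
''  0  0  0  0  0  0  0  0
 a  0  1  1  1  1  1  1  1
 b  0  1  2  2  2  2  2  2
 c  0  1  2  2  3  3  3  3
 a  0  1  2  2  3  4  4  4
 c  0  1  2  2  3  4  4  4
 b  0  1  2  3  3  4  4  4
 b  0  1  2  3  3  4  4  4
 a  0  1  2  3  3  4  5  5

5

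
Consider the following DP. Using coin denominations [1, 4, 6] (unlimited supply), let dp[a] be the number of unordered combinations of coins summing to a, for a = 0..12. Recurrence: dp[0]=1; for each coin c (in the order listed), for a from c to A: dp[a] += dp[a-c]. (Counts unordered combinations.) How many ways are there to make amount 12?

7

after  coin     0     1     2     3     4     5     6     7     8     9    10    11    12
          1     1     1     1     1     1     1     1     1     1     1     1     1     1
          4     1     1     1     1     2     2     2     2     3     3     3     3     4
          6     1     1     1     1     2     2     3     3     4     4     5     5     7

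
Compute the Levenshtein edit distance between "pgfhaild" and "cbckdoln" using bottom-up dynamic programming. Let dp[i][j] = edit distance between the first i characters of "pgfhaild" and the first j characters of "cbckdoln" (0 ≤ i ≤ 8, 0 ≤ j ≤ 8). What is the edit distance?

7

   ''  c  b  c  k  d  o  l  n
''  0  1  2  3  4  5  6  7  8
 p  1  1  2  3  4  5  6  7  8
 g  2  2  2  3  4  5  6  7  8
 f  3  3  3  3  4  5  6  7  8
 h  4  4  4  4  4  5  6  7  8
 a  5  5  5  5  5  5  6  7  8
 i  6  6  6  6  6  6  6  7  8
 l  7  7  7  7  7  7  7  6  7
 d  8  8  8  8  8  7  8  7  7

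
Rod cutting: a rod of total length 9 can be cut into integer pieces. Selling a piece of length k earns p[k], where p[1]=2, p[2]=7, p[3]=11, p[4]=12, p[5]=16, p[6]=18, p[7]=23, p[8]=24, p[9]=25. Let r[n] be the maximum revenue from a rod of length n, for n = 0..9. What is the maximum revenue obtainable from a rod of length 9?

33

   n    0    1    2    3    4    5    6    7    8    9
r[n]    0    2    7   11   14   18   22   25   29   33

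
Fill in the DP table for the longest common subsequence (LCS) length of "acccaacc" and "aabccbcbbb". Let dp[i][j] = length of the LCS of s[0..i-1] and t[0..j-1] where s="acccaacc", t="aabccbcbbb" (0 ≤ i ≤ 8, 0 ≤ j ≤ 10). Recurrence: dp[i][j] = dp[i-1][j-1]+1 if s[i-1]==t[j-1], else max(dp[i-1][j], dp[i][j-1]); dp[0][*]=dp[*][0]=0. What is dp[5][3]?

2

   ''  a  a  b  c  c  b  c  b  b  b
''  0  0  0  0  0  0  0  0  0  0  0
 a  0  1  1  1  1  1  1  1  1  1  1
 c  0  1  1  1  2  2  2  2  2  2  2
 c  0  1  1  1  2  3  3  3  3  3  3
 c  0  1  1  1  2  3  3  4  4  4  4
 a  0  1  2  2  2  3  3  4  4  4  4
 a  0  1  2  2  2  3  3  4  4  4  4
 c  0  1  2  2  3  3  3  4  4  4  4
 c  0  1  2  2  3  4  4  4  4  4  4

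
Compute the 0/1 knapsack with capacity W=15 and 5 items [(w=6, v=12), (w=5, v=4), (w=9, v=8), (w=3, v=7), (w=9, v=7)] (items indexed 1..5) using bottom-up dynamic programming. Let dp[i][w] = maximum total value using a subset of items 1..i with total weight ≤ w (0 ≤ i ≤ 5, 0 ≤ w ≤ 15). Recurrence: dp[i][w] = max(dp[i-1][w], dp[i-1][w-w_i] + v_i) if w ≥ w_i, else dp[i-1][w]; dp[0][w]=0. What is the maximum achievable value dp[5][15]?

23

i\w   0   1   2   3   4   5   6   7   8   9  10  11  12  13  14  15
  0   0   0   0   0   0   0   0   0   0   0   0   0   0   0   0   0
  1   0   0   0   0   0   0  12  12  12  12  12  12  12  12  12  12
  2   0   0   0   0   0   4  12  12  12  12  12  16  16  16  16  16
  3   0   0   0   0   0   4  12  12  12  12  12  16  16  16  16  20
  4   0   0   0   7   7   7  12  12  12  19  19  19  19  19  23  23
  5   0   0   0   7   7   7  12  12  12  19  19  19  19  19  23  23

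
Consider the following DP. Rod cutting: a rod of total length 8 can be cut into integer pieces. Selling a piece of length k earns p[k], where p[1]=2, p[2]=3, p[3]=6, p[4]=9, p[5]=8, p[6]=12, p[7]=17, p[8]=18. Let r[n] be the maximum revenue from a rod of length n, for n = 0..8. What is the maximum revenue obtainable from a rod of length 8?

19

   n    0    1    2    3    4    5    6    7    8
r[n]    0    2    4    6    9   11   13   17   19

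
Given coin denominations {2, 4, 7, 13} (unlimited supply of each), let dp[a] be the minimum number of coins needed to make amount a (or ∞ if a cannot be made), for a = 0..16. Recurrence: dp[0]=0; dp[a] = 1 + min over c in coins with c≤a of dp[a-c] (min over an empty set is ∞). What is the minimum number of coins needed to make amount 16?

3

 a  0  1  2  3  4  5  6  7  8  9 10 11 12 13 14 15 16
dp  0  -  1  -  1  -  2  1  2  2  3  2  3  1  2  2  3
(- denotes ∞ / unreachable)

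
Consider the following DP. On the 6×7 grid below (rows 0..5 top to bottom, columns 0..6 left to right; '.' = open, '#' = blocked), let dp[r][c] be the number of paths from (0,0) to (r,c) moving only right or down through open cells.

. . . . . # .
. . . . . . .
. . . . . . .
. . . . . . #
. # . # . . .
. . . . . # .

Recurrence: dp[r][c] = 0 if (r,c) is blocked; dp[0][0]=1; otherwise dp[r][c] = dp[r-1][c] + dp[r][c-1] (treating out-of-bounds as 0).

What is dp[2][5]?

20

r\c   0   1   2   3   4   5   6
  0   1   1   1   1   1   0   0
  1   1   2   3   4   5   5   5
  2   1   3   6  10  15  20  25
  3   1   4  10  20  35  55   0
  4   1   0  10   0  35  90  90
  5   1   1  11  11  46   0  90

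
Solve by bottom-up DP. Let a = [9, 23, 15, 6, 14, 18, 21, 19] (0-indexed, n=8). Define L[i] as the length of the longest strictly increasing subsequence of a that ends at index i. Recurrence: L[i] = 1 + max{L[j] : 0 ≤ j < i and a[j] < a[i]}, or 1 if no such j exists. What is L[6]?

   i    0    1    2    3    4    5    6    7
a[i]    9   23   15    6   14   18   21   19
L[i]    1    2    2    1    2    3    4    4

4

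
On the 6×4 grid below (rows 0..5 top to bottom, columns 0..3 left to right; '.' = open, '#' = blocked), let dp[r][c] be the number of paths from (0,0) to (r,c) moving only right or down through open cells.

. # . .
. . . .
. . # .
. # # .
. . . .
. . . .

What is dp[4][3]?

r\c   0   1   2   3
  0   1   0   0   0
  1   1   1   1   1
  2   1   2   0   1
  3   1   0   0   1
  4   1   1   1   2
  5   1   2   3   5

2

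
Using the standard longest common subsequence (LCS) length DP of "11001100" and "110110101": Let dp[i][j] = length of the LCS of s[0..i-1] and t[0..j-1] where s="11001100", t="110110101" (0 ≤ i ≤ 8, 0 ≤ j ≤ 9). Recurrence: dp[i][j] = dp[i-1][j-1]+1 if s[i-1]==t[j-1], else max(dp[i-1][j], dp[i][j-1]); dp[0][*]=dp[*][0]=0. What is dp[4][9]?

4

   ''  1  1  0  1  1  0  1  0  1
''  0  0  0  0  0  0  0  0  0  0
 1  0  1  1  1  1  1  1  1  1  1
 1  0  1  2  2  2  2  2  2  2  2
 0  0  1  2  3  3  3  3  3  3  3
 0  0  1  2  3  3  3  4  4  4  4
 1  0  1  2  3  4  4  4  5  5  5
 1  0  1  2  3  4  5  5  5  5  6
 0  0  1  2  3  4  5  6  6  6  6
 0  0  1  2  3  4  5  6  6  7  7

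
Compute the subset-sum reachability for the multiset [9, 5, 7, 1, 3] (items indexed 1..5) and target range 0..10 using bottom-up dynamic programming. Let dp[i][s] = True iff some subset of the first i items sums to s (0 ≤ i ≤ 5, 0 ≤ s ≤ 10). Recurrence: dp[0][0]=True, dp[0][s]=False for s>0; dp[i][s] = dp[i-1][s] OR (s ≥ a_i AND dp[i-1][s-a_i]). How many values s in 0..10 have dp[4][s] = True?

i\s   0   1   2   3   4   5   6   7   8   9  10
  0   T   F   F   F   F   F   F   F   F   F   F
  1   T   F   F   F   F   F   F   F   F   T   F
  2   T   F   F   F   F   T   F   F   F   T   F
  3   T   F   F   F   F   T   F   T   F   T   F
  4   T   T   F   F   F   T   T   T   T   T   T
  5   T   T   F   T   T   T   T   T   T   T   T

8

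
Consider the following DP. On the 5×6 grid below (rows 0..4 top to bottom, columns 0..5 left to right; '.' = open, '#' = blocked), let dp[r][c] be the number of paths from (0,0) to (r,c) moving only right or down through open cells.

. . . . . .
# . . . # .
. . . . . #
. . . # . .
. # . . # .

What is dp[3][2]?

r\c   0   1   2   3   4   5
  0   1   1   1   1   1   1
  1   0   1   2   3   0   1
  2   0   1   3   6   6   0
  3   0   1   4   0   6   6
  4   0   0   4   4   0   6

4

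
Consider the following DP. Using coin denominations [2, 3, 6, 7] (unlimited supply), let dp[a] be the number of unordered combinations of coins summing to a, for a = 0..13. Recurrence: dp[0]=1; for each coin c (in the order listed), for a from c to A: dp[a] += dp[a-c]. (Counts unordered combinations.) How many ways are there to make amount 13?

6

after  coin     0     1     2     3     4     5     6     7     8     9    10    11    12    13
          2     1     0     1     0     1     0     1     0     1     0     1     0     1     0
          3     1     0     1     1     1     1     2     1     2     2     2     2     3     2
          6     1     0     1     1     1     1     3     1     3     3     3     3     6     3
          7     1     0     1     1     1     1     3     2     3     4     4     4     7     6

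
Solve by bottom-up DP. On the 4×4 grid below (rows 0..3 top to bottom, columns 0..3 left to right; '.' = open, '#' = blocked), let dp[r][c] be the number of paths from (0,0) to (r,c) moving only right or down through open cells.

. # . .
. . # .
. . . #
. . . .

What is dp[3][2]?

5

r\c   0   1   2   3
  0   1   0   0   0
  1   1   1   0   0
  2   1   2   2   0
  3   1   3   5   5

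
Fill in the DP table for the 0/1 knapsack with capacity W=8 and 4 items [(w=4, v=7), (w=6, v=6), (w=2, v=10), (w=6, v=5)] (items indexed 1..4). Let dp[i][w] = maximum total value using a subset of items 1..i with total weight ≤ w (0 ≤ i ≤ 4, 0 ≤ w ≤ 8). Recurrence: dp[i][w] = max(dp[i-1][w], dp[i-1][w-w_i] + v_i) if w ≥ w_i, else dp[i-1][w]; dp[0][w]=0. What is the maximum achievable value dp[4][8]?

i\w   0   1   2   3   4   5   6   7   8
  0   0   0   0   0   0   0   0   0   0
  1   0   0   0   0   7   7   7   7   7
  2   0   0   0   0   7   7   7   7   7
  3   0   0  10  10  10  10  17  17  17
  4   0   0  10  10  10  10  17  17  17

17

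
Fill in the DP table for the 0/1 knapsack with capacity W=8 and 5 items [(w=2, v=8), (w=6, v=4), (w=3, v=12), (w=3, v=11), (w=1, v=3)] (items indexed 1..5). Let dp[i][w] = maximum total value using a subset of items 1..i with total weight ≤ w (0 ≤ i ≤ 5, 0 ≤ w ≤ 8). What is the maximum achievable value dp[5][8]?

i\w   0   1   2   3   4   5   6   7   8
  0   0   0   0   0   0   0   0   0   0
  1   0   0   8   8   8   8   8   8   8
  2   0   0   8   8   8   8   8   8  12
  3   0   0   8  12  12  20  20  20  20
  4   0   0   8  12  12  20  23  23  31
  5   0   3   8  12  15  20  23  26  31

31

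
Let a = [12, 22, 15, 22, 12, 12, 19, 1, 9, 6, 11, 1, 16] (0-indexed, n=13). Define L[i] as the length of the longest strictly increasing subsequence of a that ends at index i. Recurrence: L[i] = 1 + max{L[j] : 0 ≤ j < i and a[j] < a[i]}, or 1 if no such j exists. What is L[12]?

   i    0    1    2    3    4    5    6    7    8    9   10   11   12
a[i]   12   22   15   22   12   12   19    1    9    6   11    1   16
L[i]    1    2    2    3    1    1    3    1    2    2    3    1    4

4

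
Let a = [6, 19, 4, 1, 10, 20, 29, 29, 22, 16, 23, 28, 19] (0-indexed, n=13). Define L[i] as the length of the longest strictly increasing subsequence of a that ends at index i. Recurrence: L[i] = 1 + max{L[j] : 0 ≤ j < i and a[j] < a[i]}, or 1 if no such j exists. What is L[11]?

   i    0    1    2    3    4    5    6    7    8    9   10   11   12
a[i]    6   19    4    1   10   20   29   29   22   16   23   28   19
L[i]    1    2    1    1    2    3    4    4    4    3    5    6    4

6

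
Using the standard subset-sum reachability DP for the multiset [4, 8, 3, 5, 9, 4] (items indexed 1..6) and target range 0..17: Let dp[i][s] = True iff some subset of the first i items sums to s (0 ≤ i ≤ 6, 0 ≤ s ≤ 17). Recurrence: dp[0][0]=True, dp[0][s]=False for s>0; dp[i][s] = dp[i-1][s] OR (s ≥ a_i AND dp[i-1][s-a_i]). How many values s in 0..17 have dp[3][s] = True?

8

i\s   0   1   2   3   4   5   6   7   8   9  10  11  12  13  14  15  16  17
  0   T   F   F   F   F   F   F   F   F   F   F   F   F   F   F   F   F   F
  1   T   F   F   F   T   F   F   F   F   F   F   F   F   F   F   F   F   F
  2   T   F   F   F   T   F   F   F   T   F   F   F   T   F   F   F   F   F
  3   T   F   F   T   T   F   F   T   T   F   F   T   T   F   F   T   F   F
  4   T   F   F   T   T   T   F   T   T   T   F   T   T   T   F   T   T   T
  5   T   F   F   T   T   T   F   T   T   T   F   T   T   T   T   T   T   T
  6   T   F   F   T   T   T   F   T   T   T   F   T   T   T   T   T   T   T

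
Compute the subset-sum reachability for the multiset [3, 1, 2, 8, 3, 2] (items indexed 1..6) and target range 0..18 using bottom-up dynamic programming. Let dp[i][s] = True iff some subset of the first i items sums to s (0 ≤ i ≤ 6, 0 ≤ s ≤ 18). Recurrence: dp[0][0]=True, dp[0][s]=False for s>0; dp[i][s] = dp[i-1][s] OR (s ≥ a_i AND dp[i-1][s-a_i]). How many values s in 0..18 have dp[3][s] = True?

7

i\s   0   1   2   3   4   5   6   7   8   9  10  11  12  13  14  15  16  17  18
  0   T   F   F   F   F   F   F   F   F   F   F   F   F   F   F   F   F   F   F
  1   T   F   F   T   F   F   F   F   F   F   F   F   F   F   F   F   F   F   F
  2   T   T   F   T   T   F   F   F   F   F   F   F   F   F   F   F   F   F   F
  3   T   T   T   T   T   T   T   F   F   F   F   F   F   F   F   F   F   F   F
  4   T   T   T   T   T   T   T   F   T   T   T   T   T   T   T   F   F   F   F
  5   T   T   T   T   T   T   T   T   T   T   T   T   T   T   T   T   T   T   F
  6   T   T   T   T   T   T   T   T   T   T   T   T   T   T   T   T   T   T   T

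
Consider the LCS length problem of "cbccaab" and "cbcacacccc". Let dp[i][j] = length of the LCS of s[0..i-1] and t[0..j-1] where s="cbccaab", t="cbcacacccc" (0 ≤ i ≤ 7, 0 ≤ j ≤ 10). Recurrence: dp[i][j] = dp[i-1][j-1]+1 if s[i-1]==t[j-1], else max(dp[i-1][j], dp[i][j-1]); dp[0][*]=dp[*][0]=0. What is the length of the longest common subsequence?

   ''  c  b  c  a  c  a  c  c  c  c
''  0  0  0  0  0  0  0  0  0  0  0
 c  0  1  1  1  1  1  1  1  1  1  1
 b  0  1  2  2  2  2  2  2  2  2  2
 c  0  1  2  3  3  3  3  3  3  3  3
 c  0  1  2  3  3  4  4  4  4  4  4
 a  0  1  2  3  4  4  5  5  5  5  5
 a  0  1  2  3  4  4  5  5  5  5  5
 b  0  1  2  3  4  4  5  5  5  5  5

5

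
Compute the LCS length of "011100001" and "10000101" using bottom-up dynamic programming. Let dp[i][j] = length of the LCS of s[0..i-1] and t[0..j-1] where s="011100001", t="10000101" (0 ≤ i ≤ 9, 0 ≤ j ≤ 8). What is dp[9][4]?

4

   ''  1  0  0  0  0  1  0  1
''  0  0  0  0  0  0  0  0  0
 0  0  0  1  1  1  1  1  1  1
 1  0  1  1  1  1  1  2  2  2
 1  0  1  1  1  1  1  2  2  3
 1  0  1  1  1  1  1  2  2  3
 0  0  1  2  2  2  2  2  3  3
 0  0  1  2  3  3  3  3  3  3
 0  0  1  2  3  4  4  4  4  4
 0  0  1  2  3  4  5  5  5  5
 1  0  1  2  3  4  5  6  6  6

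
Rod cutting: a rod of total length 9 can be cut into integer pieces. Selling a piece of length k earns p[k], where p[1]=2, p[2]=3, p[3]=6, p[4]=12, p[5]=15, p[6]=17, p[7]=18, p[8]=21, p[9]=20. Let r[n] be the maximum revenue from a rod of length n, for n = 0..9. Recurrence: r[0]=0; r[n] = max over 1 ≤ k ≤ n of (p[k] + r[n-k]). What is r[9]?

27

   n    0    1    2    3    4    5    6    7    8    9
r[n]    0    2    4    6   12   15   17   19   24   27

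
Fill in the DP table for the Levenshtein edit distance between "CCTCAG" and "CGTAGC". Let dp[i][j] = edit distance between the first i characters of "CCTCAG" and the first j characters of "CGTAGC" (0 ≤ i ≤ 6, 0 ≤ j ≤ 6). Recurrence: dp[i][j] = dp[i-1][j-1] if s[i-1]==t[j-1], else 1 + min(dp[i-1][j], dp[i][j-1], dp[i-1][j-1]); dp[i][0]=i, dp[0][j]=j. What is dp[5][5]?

   ''  C  G  T  A  G  C
''  0  1  2  3  4  5  6
 C  1  0  1  2  3  4  5
 C  2  1  1  2  3  4  4
 T  3  2  2  1  2  3  4
 C  4  3  3  2  2  3  3
 A  5  4  4  3  2  3  4
 G  6  5  4  4  3  2  3

3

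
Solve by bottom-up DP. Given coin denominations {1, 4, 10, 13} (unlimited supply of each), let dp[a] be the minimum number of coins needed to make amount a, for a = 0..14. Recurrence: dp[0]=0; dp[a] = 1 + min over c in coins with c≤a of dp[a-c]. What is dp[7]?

 a  0  1  2  3  4  5  6  7  8  9 10 11 12 13 14
dp  0  1  2  3  1  2  3  4  2  3  1  2  3  1  2

4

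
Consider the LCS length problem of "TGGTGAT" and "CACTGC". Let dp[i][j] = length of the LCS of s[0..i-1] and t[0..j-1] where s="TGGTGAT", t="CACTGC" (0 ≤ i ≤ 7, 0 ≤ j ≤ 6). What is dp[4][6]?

2

   ''  C  A  C  T  G  C
''  0  0  0  0  0  0  0
 T  0  0  0  0  1  1  1
 G  0  0  0  0  1  2  2
 G  0  0  0  0  1  2  2
 T  0  0  0  0  1  2  2
 G  0  0  0  0  1  2  2
 A  0  0  1  1  1  2  2
 T  0  0  1  1  2  2  2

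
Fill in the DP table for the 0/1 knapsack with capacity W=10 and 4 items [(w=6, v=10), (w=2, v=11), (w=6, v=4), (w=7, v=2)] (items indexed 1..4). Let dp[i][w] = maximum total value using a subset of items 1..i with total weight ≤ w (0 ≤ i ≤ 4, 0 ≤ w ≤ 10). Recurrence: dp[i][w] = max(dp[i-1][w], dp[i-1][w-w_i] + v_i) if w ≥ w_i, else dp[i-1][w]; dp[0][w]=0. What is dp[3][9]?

i\w   0   1   2   3   4   5   6   7   8   9  10
  0   0   0   0   0   0   0   0   0   0   0   0
  1   0   0   0   0   0   0  10  10  10  10  10
  2   0   0  11  11  11  11  11  11  21  21  21
  3   0   0  11  11  11  11  11  11  21  21  21
  4   0   0  11  11  11  11  11  11  21  21  21

21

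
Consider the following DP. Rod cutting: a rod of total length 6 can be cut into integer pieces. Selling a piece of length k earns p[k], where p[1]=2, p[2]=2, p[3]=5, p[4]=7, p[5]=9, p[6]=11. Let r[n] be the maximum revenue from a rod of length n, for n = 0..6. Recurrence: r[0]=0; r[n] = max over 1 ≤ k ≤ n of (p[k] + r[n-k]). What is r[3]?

6

   n    0    1    2    3    4    5    6
r[n]    0    2    4    6    8   10   12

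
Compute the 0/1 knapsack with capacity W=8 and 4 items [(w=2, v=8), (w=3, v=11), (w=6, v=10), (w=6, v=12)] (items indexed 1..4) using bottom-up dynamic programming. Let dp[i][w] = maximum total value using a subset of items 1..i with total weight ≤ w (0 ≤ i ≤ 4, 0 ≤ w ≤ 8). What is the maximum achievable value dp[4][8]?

20

i\w   0   1   2   3   4   5   6   7   8
  0   0   0   0   0   0   0   0   0   0
  1   0   0   8   8   8   8   8   8   8
  2   0   0   8  11  11  19  19  19  19
  3   0   0   8  11  11  19  19  19  19
  4   0   0   8  11  11  19  19  19  20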